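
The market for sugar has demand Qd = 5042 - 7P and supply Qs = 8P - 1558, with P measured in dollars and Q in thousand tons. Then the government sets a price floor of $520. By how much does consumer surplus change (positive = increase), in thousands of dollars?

-134560

Equilibrium: 5042 - 7P = 8P - 1558, so 6600 = 15P and P* = 440, Q* = 1962.
The floor of 520 is above the equilibrium price 440, so it binds.
At P = 520: Qd = 5042 - 7·520 = 1402 and Qs = 8·520 - 1558 = 2602.
Consumer surplus without the control is ½ · (5042/7 - 440) · 1962 = 1924722/7.
With the floor, consumers buy 1402 units at 520, so CS = ½ · (5042/7 - 520) · 1402 = 982802/7.
Change in consumer surplus = 982802/7 - 1924722/7 = -134560.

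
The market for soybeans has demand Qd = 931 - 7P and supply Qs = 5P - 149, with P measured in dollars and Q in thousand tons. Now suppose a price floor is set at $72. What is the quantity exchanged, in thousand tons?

301

Without the control the market clears where 931 - 7P = 5P - 149, i.e. P* = 90 and Q* = 301.
Since 72 is below P* = 90, the floor does not bind and the free-market outcome prevails.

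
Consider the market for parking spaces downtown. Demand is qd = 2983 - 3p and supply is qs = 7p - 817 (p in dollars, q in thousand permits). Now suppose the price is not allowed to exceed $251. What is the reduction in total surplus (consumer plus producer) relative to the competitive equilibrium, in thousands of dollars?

Equilibrium: 2983 - 3p = 7p - 817, so 3800 = 10p and p* = 380, q* = 1843.
Since 251 < 380, the ceiling is binding.
At p = 251: qd = 2983 - 3·251 = 2230 and qs = 7·251 - 817 = 940.
Quantity traded falls to 940. At q = 940 the demand price is (2983 - 940)/3 = 681 and the supply price is (817 + 940)/7 = 251.
Deadweight loss = ½ · (681 - 251) · (1843 - 940) = ½ · 430 · 903 = 194145.

194145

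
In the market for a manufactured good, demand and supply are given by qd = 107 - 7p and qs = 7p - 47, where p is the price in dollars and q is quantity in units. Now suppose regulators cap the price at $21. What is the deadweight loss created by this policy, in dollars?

Equilibrium: 107 - 7p = 7p - 47, so 154 = 14p and p* = 11, q* = 30.
Since 21 is above p* = 11, the ceiling does not bind and the free-market outcome prevails.
Since the control does not bind, no trades are prevented and deadweight loss is zero.

0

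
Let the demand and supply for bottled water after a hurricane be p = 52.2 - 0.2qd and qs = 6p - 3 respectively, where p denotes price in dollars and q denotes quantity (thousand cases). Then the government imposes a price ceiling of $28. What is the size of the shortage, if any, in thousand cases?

Rearranging demand gives qd = 261 - 5p. Without the control the market clears where 261 - 5p = 6p - 3, i.e. p* = 24 and q* = 141.
The ceiling of 28 is above the equilibrium price 24, so it is not binding; the market clears at p* = 24, q* = 141.
Since the control does not bind, there is no shortage.

0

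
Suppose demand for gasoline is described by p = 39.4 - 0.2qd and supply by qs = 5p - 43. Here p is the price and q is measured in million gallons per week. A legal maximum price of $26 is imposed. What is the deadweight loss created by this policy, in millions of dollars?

0

Rearranging demand gives qd = 197 - 5p. In a free market, 197 - 5p = 5p - 43 gives the equilibrium p* = 24, q* = 77.
Since 26 is above p* = 24, the ceiling does not bind and the free-market outcome prevails.
Since the control does not bind, no trades are prevented and deadweight loss is zero.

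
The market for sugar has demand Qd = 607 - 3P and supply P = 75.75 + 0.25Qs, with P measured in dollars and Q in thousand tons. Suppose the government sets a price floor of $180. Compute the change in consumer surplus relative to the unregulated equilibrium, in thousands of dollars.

-7100

Rearranging supply gives Qs = 4P - 303. Equilibrium: 607 - 3P = 4P - 303, so 910 = 7P and P* = 130, Q* = 217.
Because the floor (180) lies above the market-clearing price, it is binding.
At P = 180: Qd = 607 - 3·180 = 67 and Qs = 4·180 - 303 = 417.
Consumer surplus without the control is ½ · (607/3 - 130) · 217 = 47089/6.
With the floor, consumers buy 67 units at 180, so CS = ½ · (607/3 - 180) · 67 = 4489/6.
Change in consumer surplus = 4489/6 - 47089/6 = -7100.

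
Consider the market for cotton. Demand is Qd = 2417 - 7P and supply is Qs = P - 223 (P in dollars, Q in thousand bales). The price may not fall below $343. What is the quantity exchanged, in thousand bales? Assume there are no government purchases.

Setting quantity demanded equal to quantity supplied, 2417 - 7P = P - 223, gives P* = 330 and Q* = 107.
Since 343 > 330, the floor is binding.
At P = 343: Qd = 2417 - 7·343 = 16 and Qs = 343 - 223 = 120.
The quantity actually transacted is the short side, demand: 16.

16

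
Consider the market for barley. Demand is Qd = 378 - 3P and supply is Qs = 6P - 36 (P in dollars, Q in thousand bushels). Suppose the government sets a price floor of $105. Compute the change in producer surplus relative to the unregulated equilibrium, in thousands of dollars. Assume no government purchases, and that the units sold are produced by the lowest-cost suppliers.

Equilibrium: 378 - 3P = 6P - 36, so 414 = 9P and P* = 46, Q* = 240.
The floor of 105 is above the equilibrium price 46, so it binds.
At P = 105: Qd = 378 - 3·105 = 63 and Qs = 6·105 - 36 = 594.
Producer surplus without the control is ½ · (46 - 6) · 240 = 4800.
With the floor, 63 units are sold at 105. The supply price at Q = 63 is 16.5, so PS = ½ · [(105 - 6) + (105 - 16.5)] · 63 = 5906.25.
Change in producer surplus = 5906.25 - 4800 = 1106.25.

1106.25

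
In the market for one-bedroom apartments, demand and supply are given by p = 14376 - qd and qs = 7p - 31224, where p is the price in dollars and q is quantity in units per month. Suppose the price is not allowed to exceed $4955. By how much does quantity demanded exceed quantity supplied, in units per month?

Rearranging demand gives qd = 14376 - p. Setting quantity demanded equal to quantity supplied, 14376 - p = 7p - 31224, gives p* = 5700 and q* = 8676.
Since 4955 < 5700, the ceiling is binding.
At p = 4955: qd = 14376 - 4955 = 9421 and qs = 7·4955 - 31224 = 3461.
Shortage = qd - qs = 9421 - 3461 = 5960.

5960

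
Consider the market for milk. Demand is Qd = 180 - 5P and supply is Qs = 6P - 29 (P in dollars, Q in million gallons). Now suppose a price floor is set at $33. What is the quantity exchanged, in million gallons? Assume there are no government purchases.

Without the control the market clears where 180 - 5P = 6P - 29, i.e. P* = 19 and Q* = 85.
The floor of 33 is above the equilibrium price 19, so it binds.
At P = 33: Qd = 180 - 5·33 = 15 and Qs = 6·33 - 29 = 169.
The quantity actually transacted is the short side, demand: 15.

15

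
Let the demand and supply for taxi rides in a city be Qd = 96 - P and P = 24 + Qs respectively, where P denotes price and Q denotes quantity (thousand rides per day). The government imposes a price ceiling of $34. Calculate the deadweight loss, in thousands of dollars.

Rearranging supply gives Qs = P - 24. Equilibrium: 96 - P = P - 24, so 120 = 2P and P* = 60, Q* = 36.
The ceiling of 34 is below the equilibrium price 60, so it binds.
At P = 34: Qd = 96 - 34 = 62 and Qs = 34 - 24 = 10.
Quantity traded falls to 10. At Q = 10 the demand price is 96 - 10 = 86 and the supply price is 24 + 10 = 34.
Deadweight loss = ½ · (86 - 34) · (36 - 10) = ½ · 52 · 26 = 676.

676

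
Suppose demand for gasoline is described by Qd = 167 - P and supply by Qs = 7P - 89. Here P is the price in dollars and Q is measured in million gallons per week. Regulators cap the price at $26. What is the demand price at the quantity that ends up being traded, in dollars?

Setting quantity demanded equal to quantity supplied, 167 - P = 7P - 89, gives P* = 32 and Q* = 135.
Because the ceiling (26) lies below the market-clearing price, it is binding.
At P = 26: Qd = 167 - 26 = 141 and Qs = 7·26 - 89 = 93.
Only 93 units reach the market. On the demand curve, the marginal buyer's willingness to pay at Q = 93 is (167 - 93) = 74.

74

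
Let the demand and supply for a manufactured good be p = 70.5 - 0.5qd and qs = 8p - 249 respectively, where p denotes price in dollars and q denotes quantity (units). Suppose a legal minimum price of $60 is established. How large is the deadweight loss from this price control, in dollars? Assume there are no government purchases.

Rearranging demand gives qd = 141 - 2p. Without the control the market clears where 141 - 2p = 8p - 249, i.e. p* = 39 and q* = 63.
The floor of 60 is above the equilibrium price 39, so it binds.
At p = 60: qd = 141 - 2·60 = 21 and qs = 8·60 - 249 = 231.
Quantity traded falls to 21. At q = 21 the demand price is (141 - 21)/2 = 60 and the supply price is (249 + 21)/8 = 33.75.
Deadweight loss = ½ · (60 - 33.75) · (63 - 21) = ½ · 26.25 · 42 = 551.25.

551.25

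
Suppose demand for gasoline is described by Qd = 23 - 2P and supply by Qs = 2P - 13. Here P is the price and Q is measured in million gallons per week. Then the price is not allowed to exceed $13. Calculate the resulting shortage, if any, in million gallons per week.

In a free market, 23 - 2P = 2P - 13 gives the equilibrium P* = 9, Q* = 5.
Since 13 is above P* = 9, the ceiling does not bind and the free-market outcome prevails.
Since the control does not bind, there is no shortage.

0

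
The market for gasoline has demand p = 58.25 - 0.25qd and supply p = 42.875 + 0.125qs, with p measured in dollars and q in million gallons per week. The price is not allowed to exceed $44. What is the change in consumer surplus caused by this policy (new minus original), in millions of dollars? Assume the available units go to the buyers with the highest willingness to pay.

Rearranging demand gives qd = 233 - 4p; rearranging supply gives qs = 8p - 343. Setting quantity demanded equal to quantity supplied, 233 - 4p = 8p - 343, gives p* = 48 and q* = 41.
Because the ceiling (44) lies below the market-clearing price, it is binding.
At p = 44: qd = 233 - 4·44 = 57 and qs = 8·44 - 343 = 9.
Consumer surplus without the control is ½ · (58.25 - 48) · 41 = 210.125.
With the ceiling, 9 units are sold at 44 (assume they go to the highest-value buyers). The demand price at q = 9 is 56, so CS = ½ · [(58.25 - 44) + (56 - 44)] · 9 = 118.125.
Change in consumer surplus = 118.125 - 210.125 = -92.

-92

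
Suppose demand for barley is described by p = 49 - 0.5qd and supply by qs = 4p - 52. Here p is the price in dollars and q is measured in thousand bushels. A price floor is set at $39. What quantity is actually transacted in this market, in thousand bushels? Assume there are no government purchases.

Rearranging demand gives qd = 98 - 2p. Setting quantity demanded equal to quantity supplied, 98 - 2p = 4p - 52, gives p* = 25 and q* = 48.
The floor of 39 is above the equilibrium price 25, so it binds.
At p = 39: qd = 98 - 2·39 = 20 and qs = 4·39 - 52 = 104.
The quantity actually transacted is the short side, demand: 20.

20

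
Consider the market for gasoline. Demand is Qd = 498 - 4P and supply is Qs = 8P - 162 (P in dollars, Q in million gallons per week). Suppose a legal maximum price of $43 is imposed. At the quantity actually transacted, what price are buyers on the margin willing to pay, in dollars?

79

Equilibrium: 498 - 4P = 8P - 162, so 660 = 12P and P* = 55, Q* = 278.
The ceiling of 43 is below the equilibrium price 55, so it binds.
At P = 43: Qd = 498 - 4·43 = 326 and Qs = 8·43 - 162 = 182.
Only 182 units reach the market. On the demand curve, the marginal buyer's willingness to pay at Q = 182 is (498 - 182)/4 = 79.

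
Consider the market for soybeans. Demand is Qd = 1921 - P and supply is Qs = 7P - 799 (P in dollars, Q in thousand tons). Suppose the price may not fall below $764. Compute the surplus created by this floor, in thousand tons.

Without the control the market clears where 1921 - P = 7P - 799, i.e. P* = 340 and Q* = 1581.
Because the floor (764) lies above the market-clearing price, it is binding.
At P = 764: Qd = 1921 - 764 = 1157 and Qs = 7·764 - 799 = 4549.
Surplus = Qs - Qd = 4549 - 1157 = 3392.

3392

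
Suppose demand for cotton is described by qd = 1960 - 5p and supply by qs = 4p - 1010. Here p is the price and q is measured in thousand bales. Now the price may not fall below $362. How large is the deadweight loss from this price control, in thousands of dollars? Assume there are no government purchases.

5760

Setting quantity demanded equal to quantity supplied, 1960 - 5p = 4p - 1010, gives p* = 330 and q* = 310.
The floor of 362 is above the equilibrium price 330, so it binds.
At p = 362: qd = 1960 - 5·362 = 150 and qs = 4·362 - 1010 = 438.
Quantity traded falls to 150. At q = 150 the demand price is (1960 - 150)/5 = 362 and the supply price is (1010 + 150)/4 = 290.
Deadweight loss = ½ · (362 - 290) · (310 - 150) = ½ · 72 · 160 = 5760.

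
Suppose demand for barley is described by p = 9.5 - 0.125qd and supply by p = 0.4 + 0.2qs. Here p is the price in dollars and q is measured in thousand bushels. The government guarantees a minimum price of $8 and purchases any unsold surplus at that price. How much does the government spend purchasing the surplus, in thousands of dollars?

208

Rearranging demand gives qd = 76 - 8p; rearranging supply gives qs = 5p - 2. In a free market, 76 - 8p = 5p - 2 gives the equilibrium p* = 6, q* = 28.
Because the floor (8) lies above the market-clearing price, it is binding.
At p = 8: qd = 76 - 8·8 = 12 and qs = 5·8 - 2 = 38.
Surplus = qs - qd = 26.
Government expenditure = surplus × support price = 26 × 8 = 208.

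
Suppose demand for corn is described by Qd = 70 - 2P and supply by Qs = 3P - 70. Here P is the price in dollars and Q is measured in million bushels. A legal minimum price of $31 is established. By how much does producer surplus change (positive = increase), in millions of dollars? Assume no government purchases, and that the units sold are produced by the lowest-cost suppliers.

Equilibrium: 70 - 2P = 3P - 70, so 140 = 5P and P* = 28, Q* = 14.
Since 31 > 28, the floor is binding.
At P = 31: Qd = 70 - 2·31 = 8 and Qs = 3·31 - 70 = 23.
Producer surplus without the control is ½ · (28 - 70/3) · 14 = 98/3.
With the floor, 8 units are sold at 31. The supply price at Q = 8 is 26, so PS = ½ · [(31 - 70/3) + (31 - 26)] · 8 = 152/3.
Change in producer surplus = 152/3 - 98/3 = 18.

18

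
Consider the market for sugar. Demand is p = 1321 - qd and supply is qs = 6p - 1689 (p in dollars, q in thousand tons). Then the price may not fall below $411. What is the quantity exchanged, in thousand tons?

Rearranging demand gives qd = 1321 - p. Equilibrium: 1321 - p = 6p - 1689, so 3010 = 7p and p* = 430, q* = 891.
The floor of 411 is below the equilibrium price 430, so it is not binding; the market clears at p* = 430, q* = 891.

891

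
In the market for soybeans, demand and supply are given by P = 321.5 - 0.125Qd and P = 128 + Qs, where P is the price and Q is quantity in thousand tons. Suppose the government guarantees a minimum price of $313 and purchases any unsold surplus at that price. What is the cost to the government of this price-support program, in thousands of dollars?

Rearranging demand gives Qd = 2572 - 8P; rearranging supply gives Qs = P - 128. Setting quantity demanded equal to quantity supplied, 2572 - 8P = P - 128, gives P* = 300 and Q* = 172.
Since 313 > 300, the floor is binding.
At P = 313: Qd = 2572 - 8·313 = 68 and Qs = 313 - 128 = 185.
Surplus = Qs - Qd = 117.
Government expenditure = surplus × support price = 117 × 313 = 36621.

36621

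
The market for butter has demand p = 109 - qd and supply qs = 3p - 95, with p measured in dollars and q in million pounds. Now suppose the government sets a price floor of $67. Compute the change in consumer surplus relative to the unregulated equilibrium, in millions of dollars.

Rearranging demand gives qd = 109 - p. Without the control the market clears where 109 - p = 3p - 95, i.e. p* = 51 and q* = 58.
Since 67 > 51, the floor is binding.
At p = 67: qd = 109 - 67 = 42 and qs = 3·67 - 95 = 106.
Consumer surplus without the control is ½ · (109 - 51) · 58 = 1682.
With the floor, consumers buy 42 units at 67, so CS = ½ · (109 - 67) · 42 = 882.
Change in consumer surplus = 882 - 1682 = -800.

-800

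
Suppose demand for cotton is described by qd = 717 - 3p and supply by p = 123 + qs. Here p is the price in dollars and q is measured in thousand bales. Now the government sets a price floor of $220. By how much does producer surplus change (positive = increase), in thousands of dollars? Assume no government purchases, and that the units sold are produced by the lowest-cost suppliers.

Rearranging supply gives qs = p - 123. In a free market, 717 - 3p = p - 123 gives the equilibrium p* = 210, q* = 87.
Because the floor (220) lies above the market-clearing price, it is binding.
At p = 220: qd = 717 - 3·220 = 57 and qs = 220 - 123 = 97.
Producer surplus without the control is ½ · (210 - 123) · 87 = 3784.5.
With the floor, 57 units are sold at 220. The supply price at q = 57 is 180, so PS = ½ · [(220 - 123) + (220 - 180)] · 57 = 3904.5.
Change in producer surplus = 3904.5 - 3784.5 = 120.

120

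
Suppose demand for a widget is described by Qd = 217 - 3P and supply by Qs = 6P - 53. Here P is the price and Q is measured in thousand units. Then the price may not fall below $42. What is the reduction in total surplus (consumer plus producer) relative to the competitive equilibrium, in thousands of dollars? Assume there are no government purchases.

324

Setting quantity demanded equal to quantity supplied, 217 - 3P = 6P - 53, gives P* = 30 and Q* = 127.
The floor of 42 is above the equilibrium price 30, so it binds.
At P = 42: Qd = 217 - 3·42 = 91 and Qs = 6·42 - 53 = 199.
Quantity traded falls to 91. At Q = 91 the demand price is (217 - 91)/3 = 42 and the supply price is (53 + 91)/6 = 24.
Deadweight loss = ½ · (42 - 24) · (127 - 91) = ½ · 18 · 36 = 324.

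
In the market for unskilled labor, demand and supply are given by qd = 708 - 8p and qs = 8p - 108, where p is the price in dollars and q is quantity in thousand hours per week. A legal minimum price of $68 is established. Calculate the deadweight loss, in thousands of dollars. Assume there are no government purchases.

Without the control the market clears where 708 - 8p = 8p - 108, i.e. p* = 51 and q* = 300.
The floor of 68 is above the equilibrium price 51, so it binds.
At p = 68: qd = 708 - 8·68 = 164 and qs = 8·68 - 108 = 436.
Quantity traded falls to 164. At q = 164 the demand price is (708 - 164)/8 = 68 and the supply price is (108 + 164)/8 = 34.
Deadweight loss = ½ · (68 - 34) · (300 - 164) = ½ · 34 · 136 = 2312.

2312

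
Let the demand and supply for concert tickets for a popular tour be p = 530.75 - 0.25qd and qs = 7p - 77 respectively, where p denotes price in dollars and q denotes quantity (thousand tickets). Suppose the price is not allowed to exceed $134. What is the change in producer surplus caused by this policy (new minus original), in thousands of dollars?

Rearranging demand gives qd = 2123 - 4p. Without the control the market clears where 2123 - 4p = 7p - 77, i.e. p* = 200 and q* = 1323.
Because the ceiling (134) lies below the market-clearing price, it is binding.
At p = 134: qd = 2123 - 4·134 = 1587 and qs = 7·134 - 77 = 861.
Producer surplus without the control is ½ · (200 - 11) · 1323 = 125023.5.
With the ceiling, producers sell 861 units at 134, so PS = ½ · (134 - 11) · 861 = 52951.5.
Change in producer surplus = 52951.5 - 125023.5 = -72072.

-72072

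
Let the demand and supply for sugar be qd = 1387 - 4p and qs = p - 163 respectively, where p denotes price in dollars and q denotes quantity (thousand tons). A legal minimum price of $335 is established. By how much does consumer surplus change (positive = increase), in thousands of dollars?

-2425

Equilibrium: 1387 - 4p = p - 163, so 1550 = 5p and p* = 310, q* = 147.
Because the floor (335) lies above the market-clearing price, it is binding.
At p = 335: qd = 1387 - 4·335 = 47 and qs = 335 - 163 = 172.
Consumer surplus without the control is ½ · (346.75 - 310) · 147 = 2701.125.
With the floor, consumers buy 47 units at 335, so CS = ½ · (346.75 - 335) · 47 = 276.125.
Change in consumer surplus = 276.125 - 2701.125 = -2425.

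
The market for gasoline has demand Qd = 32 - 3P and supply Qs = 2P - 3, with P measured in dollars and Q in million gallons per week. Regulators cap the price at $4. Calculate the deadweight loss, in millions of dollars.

15

Equilibrium: 32 - 3P = 2P - 3, so 35 = 5P and P* = 7, Q* = 11.
Since 4 < 7, the ceiling is binding.
At P = 4: Qd = 32 - 3·4 = 20 and Qs = 2·4 - 3 = 5.
Quantity traded falls to 5. At Q = 5 the demand price is (32 - 5)/3 = 9 and the supply price is (3 + 5)/2 = 4.
Deadweight loss = ½ · (9 - 4) · (11 - 5) = ½ · 5 · 6 = 15.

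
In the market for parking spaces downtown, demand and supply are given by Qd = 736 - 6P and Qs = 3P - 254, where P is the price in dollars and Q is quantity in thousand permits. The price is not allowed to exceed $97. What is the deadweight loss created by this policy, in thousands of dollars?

380.25

Setting quantity demanded equal to quantity supplied, 736 - 6P = 3P - 254, gives P* = 110 and Q* = 76.
Because the ceiling (97) lies below the market-clearing price, it is binding.
At P = 97: Qd = 736 - 6·97 = 154 and Qs = 3·97 - 254 = 37.
Quantity traded falls to 37. At Q = 37 the demand price is (736 - 37)/6 = 116.5 and the supply price is (254 + 37)/3 = 97.
Deadweight loss = ½ · (116.5 - 97) · (76 - 37) = ½ · 19.5 · 39 = 380.25.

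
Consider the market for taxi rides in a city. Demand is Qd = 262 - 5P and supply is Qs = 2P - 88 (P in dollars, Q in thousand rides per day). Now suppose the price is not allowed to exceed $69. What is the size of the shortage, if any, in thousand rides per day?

Equilibrium: 262 - 5P = 2P - 88, so 350 = 7P and P* = 50, Q* = 12.
Since 69 is above P* = 50, the ceiling does not bind and the free-market outcome prevails.
Since the control does not bind, there is no shortage.

0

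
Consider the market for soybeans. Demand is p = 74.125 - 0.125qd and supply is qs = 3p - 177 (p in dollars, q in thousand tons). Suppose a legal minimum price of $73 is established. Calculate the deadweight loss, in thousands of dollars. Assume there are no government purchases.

132

Rearranging demand gives qd = 593 - 8p. Without the control the market clears where 593 - 8p = 3p - 177, i.e. p* = 70 and q* = 33.
Since 73 > 70, the floor is binding.
At p = 73: qd = 593 - 8·73 = 9 and qs = 3·73 - 177 = 42.
Quantity traded falls to 9. At q = 9 the demand price is (593 - 9)/8 = 73 and the supply price is (177 + 9)/3 = 62.
Deadweight loss = ½ · (73 - 62) · (33 - 9) = ½ · 11 · 24 = 132.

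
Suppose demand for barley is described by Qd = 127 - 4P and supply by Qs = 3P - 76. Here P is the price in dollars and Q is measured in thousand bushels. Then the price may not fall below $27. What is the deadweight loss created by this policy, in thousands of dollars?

Equilibrium: 127 - 4P = 3P - 76, so 203 = 7P and P* = 29, Q* = 11.
Since 27 is below P* = 29, the floor does not bind and the free-market outcome prevails.
Since the control does not bind, no trades are prevented and deadweight loss is zero.

0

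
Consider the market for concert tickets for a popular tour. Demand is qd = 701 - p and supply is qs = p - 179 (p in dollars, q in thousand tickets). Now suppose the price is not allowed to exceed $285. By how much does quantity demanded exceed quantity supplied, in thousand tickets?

Setting quantity demanded equal to quantity supplied, 701 - p = p - 179, gives p* = 440 and q* = 261.
Since 285 < 440, the ceiling is binding.
At p = 285: qd = 701 - 285 = 416 and qs = 285 - 179 = 106.
Shortage = qd - qs = 416 - 106 = 310.

310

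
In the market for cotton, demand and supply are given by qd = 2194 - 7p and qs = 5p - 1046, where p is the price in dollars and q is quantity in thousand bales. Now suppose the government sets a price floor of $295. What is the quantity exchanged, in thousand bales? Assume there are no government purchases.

129

In a free market, 2194 - 7p = 5p - 1046 gives the equilibrium p* = 270, q* = 304.
The floor of 295 is above the equilibrium price 270, so it binds.
At p = 295: qd = 2194 - 7·295 = 129 and qs = 5·295 - 1046 = 429.
The quantity actually transacted is the short side, demand: 129.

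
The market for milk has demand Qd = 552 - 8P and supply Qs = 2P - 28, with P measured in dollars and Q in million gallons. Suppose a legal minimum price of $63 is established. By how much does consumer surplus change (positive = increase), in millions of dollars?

-340

Setting quantity demanded equal to quantity supplied, 552 - 8P = 2P - 28, gives P* = 58 and Q* = 88.
Because the floor (63) lies above the market-clearing price, it is binding.
At P = 63: Qd = 552 - 8·63 = 48 and Qs = 2·63 - 28 = 98.
Consumer surplus without the control is ½ · (69 - 58) · 88 = 484.
With the floor, consumers buy 48 units at 63, so CS = ½ · (69 - 63) · 48 = 144.
Change in consumer surplus = 144 - 484 = -340.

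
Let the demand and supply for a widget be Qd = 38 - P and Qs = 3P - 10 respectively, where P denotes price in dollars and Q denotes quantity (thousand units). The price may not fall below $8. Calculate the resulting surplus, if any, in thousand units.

0

Equilibrium: 38 - P = 3P - 10, so 48 = 4P and P* = 12, Q* = 26.
The floor of 8 is below the equilibrium price 12, so it is not binding; the market clears at P* = 12, Q* = 26.
Since the control does not bind, there is no surplus.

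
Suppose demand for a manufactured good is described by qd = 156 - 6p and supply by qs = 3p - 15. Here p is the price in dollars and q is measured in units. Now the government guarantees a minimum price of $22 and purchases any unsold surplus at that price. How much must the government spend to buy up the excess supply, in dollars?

594

Equilibrium: 156 - 6p = 3p - 15, so 171 = 9p and p* = 19, q* = 42.
The floor of 22 is above the equilibrium price 19, so it binds.
At p = 22: qd = 156 - 6·22 = 24 and qs = 3·22 - 15 = 51.
Surplus = qs - qd = 27.
Government expenditure = surplus × support price = 27 × 22 = 594.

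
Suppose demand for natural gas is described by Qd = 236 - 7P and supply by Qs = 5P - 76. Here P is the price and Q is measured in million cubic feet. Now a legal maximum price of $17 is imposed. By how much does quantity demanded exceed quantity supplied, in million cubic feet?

In a free market, 236 - 7P = 5P - 76 gives the equilibrium P* = 26, Q* = 54.
The ceiling of 17 is below the equilibrium price 26, so it binds.
At P = 17: Qd = 236 - 7·17 = 117 and Qs = 5·17 - 76 = 9.
Shortage = Qd - Qs = 117 - 9 = 108.

108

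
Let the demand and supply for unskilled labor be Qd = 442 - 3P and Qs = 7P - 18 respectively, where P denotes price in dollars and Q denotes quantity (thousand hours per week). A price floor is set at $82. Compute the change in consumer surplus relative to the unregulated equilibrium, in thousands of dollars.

Without the control the market clears where 442 - 3P = 7P - 18, i.e. P* = 46 and Q* = 304.
The floor of 82 is above the equilibrium price 46, so it binds.
At P = 82: Qd = 442 - 3·82 = 196 and Qs = 7·82 - 18 = 556.
Consumer surplus without the control is ½ · (442/3 - 46) · 304 = 46208/3.
With the floor, consumers buy 196 units at 82, so CS = ½ · (442/3 - 82) · 196 = 19208/3.
Change in consumer surplus = 19208/3 - 46208/3 = -9000.

-9000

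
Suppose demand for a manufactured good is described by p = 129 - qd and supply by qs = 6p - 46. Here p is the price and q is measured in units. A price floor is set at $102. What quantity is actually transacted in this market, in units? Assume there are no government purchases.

27

Rearranging demand gives qd = 129 - p. Without the control the market clears where 129 - p = 6p - 46, i.e. p* = 25 and q* = 104.
The floor of 102 is above the equilibrium price 25, so it binds.
At p = 102: qd = 129 - 102 = 27 and qs = 6·102 - 46 = 566.
The quantity actually transacted is the short side, demand: 27.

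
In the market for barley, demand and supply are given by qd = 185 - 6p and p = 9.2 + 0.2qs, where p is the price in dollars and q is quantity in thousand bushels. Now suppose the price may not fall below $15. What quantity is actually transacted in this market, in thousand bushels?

59

Rearranging supply gives qs = 5p - 46. Without the control the market clears where 185 - 6p = 5p - 46, i.e. p* = 21 and q* = 59.
Since 15 is below p* = 21, the floor does not bind and the free-market outcome prevails.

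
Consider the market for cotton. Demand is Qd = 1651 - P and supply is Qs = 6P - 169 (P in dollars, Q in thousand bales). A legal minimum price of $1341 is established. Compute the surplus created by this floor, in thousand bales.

7567

Without the control the market clears where 1651 - P = 6P - 169, i.e. P* = 260 and Q* = 1391.
The floor of 1341 is above the equilibrium price 260, so it binds.
At P = 1341: Qd = 1651 - 1341 = 310 and Qs = 6·1341 - 169 = 7877.
Surplus = Qs - Qd = 7877 - 310 = 7567.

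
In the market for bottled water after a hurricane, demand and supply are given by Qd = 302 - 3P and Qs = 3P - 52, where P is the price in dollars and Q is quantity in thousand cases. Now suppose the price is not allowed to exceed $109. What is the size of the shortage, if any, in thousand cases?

0

In a free market, 302 - 3P = 3P - 52 gives the equilibrium P* = 59, Q* = 125.
Since 109 is above P* = 59, the ceiling does not bind and the free-market outcome prevails.
Since the control does not bind, there is no shortage.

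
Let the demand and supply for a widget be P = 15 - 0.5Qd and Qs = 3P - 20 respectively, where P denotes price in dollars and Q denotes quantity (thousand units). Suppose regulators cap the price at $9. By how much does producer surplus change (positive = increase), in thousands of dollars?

Rearranging demand gives Qd = 30 - 2P. Without the control the market clears where 30 - 2P = 3P - 20, i.e. P* = 10 and Q* = 10.
Because the ceiling (9) lies below the market-clearing price, it is binding.
At P = 9: Qd = 30 - 2·9 = 12 and Qs = 3·9 - 20 = 7.
Producer surplus without the control is ½ · (10 - 20/3) · 10 = 50/3.
With the ceiling, producers sell 7 units at 9, so PS = ½ · (9 - 20/3) · 7 = 49/6.
Change in producer surplus = 49/6 - 50/3 = -8.5.

-8.5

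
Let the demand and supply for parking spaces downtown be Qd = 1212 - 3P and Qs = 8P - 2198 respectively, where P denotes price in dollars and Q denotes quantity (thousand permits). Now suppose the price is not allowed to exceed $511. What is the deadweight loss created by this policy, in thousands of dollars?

Setting quantity demanded equal to quantity supplied, 1212 - 3P = 8P - 2198, gives P* = 310 and Q* = 282.
Since 511 is above P* = 310, the ceiling does not bind and the free-market outcome prevails.
Since the control does not bind, no trades are prevented and deadweight loss is zero.

0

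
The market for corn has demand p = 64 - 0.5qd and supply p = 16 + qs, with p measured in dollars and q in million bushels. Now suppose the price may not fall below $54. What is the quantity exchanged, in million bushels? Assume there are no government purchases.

Rearranging demand gives qd = 128 - 2p; rearranging supply gives qs = p - 16. Equilibrium: 128 - 2p = p - 16, so 144 = 3p and p* = 48, q* = 32.
Since 54 > 48, the floor is binding.
At p = 54: qd = 128 - 2·54 = 20 and qs = 54 - 16 = 38.
The quantity actually transacted is the short side, demand: 20.

20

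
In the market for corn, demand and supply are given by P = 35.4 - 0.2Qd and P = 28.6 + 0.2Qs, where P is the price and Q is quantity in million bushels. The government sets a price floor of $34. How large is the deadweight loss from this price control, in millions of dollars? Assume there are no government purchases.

20

Rearranging demand gives Qd = 177 - 5P; rearranging supply gives Qs = 5P - 143. Without the control the market clears where 177 - 5P = 5P - 143, i.e. P* = 32 and Q* = 17.
The floor of 34 is above the equilibrium price 32, so it binds.
At P = 34: Qd = 177 - 5·34 = 7 and Qs = 5·34 - 143 = 27.
Quantity traded falls to 7. At Q = 7 the demand price is (177 - 7)/5 = 34 and the supply price is (143 + 7)/5 = 30.
Deadweight loss = ½ · (34 - 30) · (17 - 7) = ½ · 4 · 10 = 20.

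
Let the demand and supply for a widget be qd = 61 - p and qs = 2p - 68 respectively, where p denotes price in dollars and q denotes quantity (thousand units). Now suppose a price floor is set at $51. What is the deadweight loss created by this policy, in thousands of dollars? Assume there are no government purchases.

Equilibrium: 61 - p = 2p - 68, so 129 = 3p and p* = 43, q* = 18.
Because the floor (51) lies above the market-clearing price, it is binding.
At p = 51: qd = 61 - 51 = 10 and qs = 2·51 - 68 = 34.
Quantity traded falls to 10. At q = 10 the demand price is 61 - 10 = 51 and the supply price is (68 + 10)/2 = 39.
Deadweight loss = ½ · (51 - 39) · (18 - 10) = ½ · 12 · 8 = 48.

48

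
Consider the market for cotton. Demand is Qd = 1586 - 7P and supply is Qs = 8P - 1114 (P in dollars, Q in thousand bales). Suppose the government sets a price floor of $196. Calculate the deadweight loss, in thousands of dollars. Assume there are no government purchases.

Setting quantity demanded equal to quantity supplied, 1586 - 7P = 8P - 1114, gives P* = 180 and Q* = 326.
The floor of 196 is above the equilibrium price 180, so it binds.
At P = 196: Qd = 1586 - 7·196 = 214 and Qs = 8·196 - 1114 = 454.
Quantity traded falls to 214. At Q = 214 the demand price is (1586 - 214)/7 = 196 and the supply price is (1114 + 214)/8 = 166.
Deadweight loss = ½ · (196 - 166) · (326 - 214) = ½ · 30 · 112 = 1680.

1680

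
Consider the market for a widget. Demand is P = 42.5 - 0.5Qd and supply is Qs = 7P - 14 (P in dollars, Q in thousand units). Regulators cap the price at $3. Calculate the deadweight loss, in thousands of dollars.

1008

Rearranging demand gives Qd = 85 - 2P. In a free market, 85 - 2P = 7P - 14 gives the equilibrium P* = 11, Q* = 63.
The ceiling of 3 is below the equilibrium price 11, so it binds.
At P = 3: Qd = 85 - 2·3 = 79 and Qs = 7·3 - 14 = 7.
Quantity traded falls to 7. At Q = 7 the demand price is (85 - 7)/2 = 39 and the supply price is (14 + 7)/7 = 3.
Deadweight loss = ½ · (39 - 3) · (63 - 7) = ½ · 36 · 56 = 1008.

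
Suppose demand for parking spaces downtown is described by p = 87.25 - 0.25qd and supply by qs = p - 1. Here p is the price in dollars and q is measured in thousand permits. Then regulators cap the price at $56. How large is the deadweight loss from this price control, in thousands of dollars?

122.5

Rearranging demand gives qd = 349 - 4p. Setting quantity demanded equal to quantity supplied, 349 - 4p = p - 1, gives p* = 70 and q* = 69.
Since 56 < 70, the ceiling is binding.
At p = 56: qd = 349 - 4·56 = 125 and qs = 56 - 1 = 55.
Quantity traded falls to 55. At q = 55 the demand price is (349 - 55)/4 = 73.5 and the supply price is 1 + 55 = 56.
Deadweight loss = ½ · (73.5 - 56) · (69 - 55) = ½ · 17.5 · 14 = 122.5.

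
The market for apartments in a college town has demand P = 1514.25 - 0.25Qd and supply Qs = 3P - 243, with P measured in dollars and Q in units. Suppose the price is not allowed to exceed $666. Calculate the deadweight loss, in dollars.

143734.5

Rearranging demand gives Qd = 6057 - 4P. Equilibrium: 6057 - 4P = 3P - 243, so 6300 = 7P and P* = 900, Q* = 2457.
Since 666 < 900, the ceiling is binding.
At P = 666: Qd = 6057 - 4·666 = 3393 and Qs = 3·666 - 243 = 1755.
Quantity traded falls to 1755. At Q = 1755 the demand price is (6057 - 1755)/4 = 1075.5 and the supply price is (243 + 1755)/3 = 666.
Deadweight loss = ½ · (1075.5 - 666) · (2457 - 1755) = ½ · 409.5 · 702 = 143734.5.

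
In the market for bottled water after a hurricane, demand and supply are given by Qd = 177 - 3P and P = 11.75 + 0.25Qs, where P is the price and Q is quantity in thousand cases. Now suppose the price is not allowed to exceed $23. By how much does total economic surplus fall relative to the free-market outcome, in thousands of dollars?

Rearranging supply gives Qs = 4P - 47. Setting quantity demanded equal to quantity supplied, 177 - 3P = 4P - 47, gives P* = 32 and Q* = 81.
Because the ceiling (23) lies below the market-clearing price, it is binding.
At P = 23: Qd = 177 - 3·23 = 108 and Qs = 4·23 - 47 = 45.
Quantity traded falls to 45. At Q = 45 the demand price is (177 - 45)/3 = 44 and the supply price is (47 + 45)/4 = 23.
Deadweight loss = ½ · (44 - 23) · (81 - 45) = ½ · 21 · 36 = 378.

378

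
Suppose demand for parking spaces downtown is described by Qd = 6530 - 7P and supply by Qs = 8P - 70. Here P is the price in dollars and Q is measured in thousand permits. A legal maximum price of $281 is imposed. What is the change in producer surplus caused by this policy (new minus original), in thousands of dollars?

Without the control the market clears where 6530 - 7P = 8P - 70, i.e. P* = 440 and Q* = 3450.
The ceiling of 281 is below the equilibrium price 440, so it binds.
At P = 281: Qd = 6530 - 7·281 = 4563 and Qs = 8·281 - 70 = 2178.
Producer surplus without the control is ½ · (440 - 8.75) · 3450 = 743906.25.
With the ceiling, producers sell 2178 units at 281, so PS = ½ · (281 - 8.75) · 2178 = 296480.25.
Change in producer surplus = 296480.25 - 743906.25 = -447426.

-447426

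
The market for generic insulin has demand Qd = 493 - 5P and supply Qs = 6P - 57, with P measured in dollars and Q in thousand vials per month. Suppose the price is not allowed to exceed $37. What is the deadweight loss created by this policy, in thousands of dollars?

1115.4

In a free market, 493 - 5P = 6P - 57 gives the equilibrium P* = 50, Q* = 243.
The ceiling of 37 is below the equilibrium price 50, so it binds.
At P = 37: Qd = 493 - 5·37 = 308 and Qs = 6·37 - 57 = 165.
Quantity traded falls to 165. At Q = 165 the demand price is (493 - 165)/5 = 65.6 and the supply price is (57 + 165)/6 = 37.
Deadweight loss = ½ · (65.6 - 37) · (243 - 165) = ½ · 28.6 · 78 = 1115.4.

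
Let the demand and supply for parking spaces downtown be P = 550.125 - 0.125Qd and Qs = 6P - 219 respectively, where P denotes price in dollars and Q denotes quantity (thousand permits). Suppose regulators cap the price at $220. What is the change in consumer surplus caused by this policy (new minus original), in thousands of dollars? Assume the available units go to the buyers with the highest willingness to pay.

Rearranging demand gives Qd = 4401 - 8P. Equilibrium: 4401 - 8P = 6P - 219, so 4620 = 14P and P* = 330, Q* = 1761.
Since 220 < 330, the ceiling is binding.
At P = 220: Qd = 4401 - 8·220 = 2641 and Qs = 6·220 - 219 = 1101.
Consumer surplus without the control is ½ · (550.125 - 330) · 1761 = 193820.0625.
With the ceiling, 1101 units are sold at 220 (assume they go to the highest-value buyers). The demand price at Q = 1101 is 412.5, so CS = ½ · [(550.125 - 220) + (412.5 - 220)] · 1101 = 287705.0625.
Change in consumer surplus = 287705.0625 - 193820.0625 = 93885.

93885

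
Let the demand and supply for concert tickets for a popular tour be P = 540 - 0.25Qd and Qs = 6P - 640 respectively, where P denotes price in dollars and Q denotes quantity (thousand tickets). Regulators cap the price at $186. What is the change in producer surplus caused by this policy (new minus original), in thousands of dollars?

Rearranging demand gives Qd = 2160 - 4P. Equilibrium: 2160 - 4P = 6P - 640, so 2800 = 10P and P* = 280, Q* = 1040.
Because the ceiling (186) lies below the market-clearing price, it is binding.
At P = 186: Qd = 2160 - 4·186 = 1416 and Qs = 6·186 - 640 = 476.
Producer surplus without the control is ½ · (280 - 320/3) · 1040 = 270400/3.
With the ceiling, producers sell 476 units at 186, so PS = ½ · (186 - 320/3) · 476 = 56644/3.
Change in producer surplus = 56644/3 - 270400/3 = -71252.

-71252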